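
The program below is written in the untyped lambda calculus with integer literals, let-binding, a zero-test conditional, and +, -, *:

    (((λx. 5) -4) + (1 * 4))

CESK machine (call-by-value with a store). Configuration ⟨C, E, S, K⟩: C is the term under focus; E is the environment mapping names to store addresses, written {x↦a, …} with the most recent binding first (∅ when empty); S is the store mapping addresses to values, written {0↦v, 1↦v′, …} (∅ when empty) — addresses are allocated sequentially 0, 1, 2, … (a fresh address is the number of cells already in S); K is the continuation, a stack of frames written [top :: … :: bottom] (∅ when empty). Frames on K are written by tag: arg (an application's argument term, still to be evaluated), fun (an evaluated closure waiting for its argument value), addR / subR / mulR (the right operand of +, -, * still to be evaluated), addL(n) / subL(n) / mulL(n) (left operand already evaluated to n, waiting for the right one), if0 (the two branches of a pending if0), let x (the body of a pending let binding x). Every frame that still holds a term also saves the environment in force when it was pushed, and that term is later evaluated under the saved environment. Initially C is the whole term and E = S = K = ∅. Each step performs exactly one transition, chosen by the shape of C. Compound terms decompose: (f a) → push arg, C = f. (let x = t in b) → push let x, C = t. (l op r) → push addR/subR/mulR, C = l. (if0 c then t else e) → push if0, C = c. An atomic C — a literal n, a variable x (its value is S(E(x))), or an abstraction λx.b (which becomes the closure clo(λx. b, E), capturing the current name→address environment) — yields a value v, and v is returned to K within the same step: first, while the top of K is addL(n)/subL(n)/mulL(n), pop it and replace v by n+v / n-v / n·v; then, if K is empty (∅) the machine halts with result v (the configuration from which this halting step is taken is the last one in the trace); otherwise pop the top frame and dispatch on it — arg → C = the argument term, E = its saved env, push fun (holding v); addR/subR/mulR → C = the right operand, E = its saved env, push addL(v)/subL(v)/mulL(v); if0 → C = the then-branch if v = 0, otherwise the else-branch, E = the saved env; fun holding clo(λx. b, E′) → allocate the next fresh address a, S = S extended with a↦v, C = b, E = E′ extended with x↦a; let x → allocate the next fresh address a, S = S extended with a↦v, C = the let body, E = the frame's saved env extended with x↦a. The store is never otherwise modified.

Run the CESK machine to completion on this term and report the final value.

Answer: 9

Execution trace:
[0] <C=(((λx. 5) -4) + (1 * 4)), E=∅, S=∅, K=∅>
[1] <C=((λx. 5) -4), E=∅, S=∅, K=[addR]>
[2] <C=(λx. 5), E=∅, S=∅, K=[arg :: addR]>
[3] <C=-4, E=∅, S=∅, K=[fun :: addR]>
[4] <C=5, E={x↦0}, S={0↦-4}, K=[addR]>
[5] <C=(1 * 4), E=∅, S={0↦-4}, K=[addL(5)]>
[6] <C=1, E=∅, S={0↦-4}, K=[mulR :: addL(5)]>
[7] <C=4, E=∅, S={0↦-4}, K=[mulL(1) :: addL(5)]>
→ final value 9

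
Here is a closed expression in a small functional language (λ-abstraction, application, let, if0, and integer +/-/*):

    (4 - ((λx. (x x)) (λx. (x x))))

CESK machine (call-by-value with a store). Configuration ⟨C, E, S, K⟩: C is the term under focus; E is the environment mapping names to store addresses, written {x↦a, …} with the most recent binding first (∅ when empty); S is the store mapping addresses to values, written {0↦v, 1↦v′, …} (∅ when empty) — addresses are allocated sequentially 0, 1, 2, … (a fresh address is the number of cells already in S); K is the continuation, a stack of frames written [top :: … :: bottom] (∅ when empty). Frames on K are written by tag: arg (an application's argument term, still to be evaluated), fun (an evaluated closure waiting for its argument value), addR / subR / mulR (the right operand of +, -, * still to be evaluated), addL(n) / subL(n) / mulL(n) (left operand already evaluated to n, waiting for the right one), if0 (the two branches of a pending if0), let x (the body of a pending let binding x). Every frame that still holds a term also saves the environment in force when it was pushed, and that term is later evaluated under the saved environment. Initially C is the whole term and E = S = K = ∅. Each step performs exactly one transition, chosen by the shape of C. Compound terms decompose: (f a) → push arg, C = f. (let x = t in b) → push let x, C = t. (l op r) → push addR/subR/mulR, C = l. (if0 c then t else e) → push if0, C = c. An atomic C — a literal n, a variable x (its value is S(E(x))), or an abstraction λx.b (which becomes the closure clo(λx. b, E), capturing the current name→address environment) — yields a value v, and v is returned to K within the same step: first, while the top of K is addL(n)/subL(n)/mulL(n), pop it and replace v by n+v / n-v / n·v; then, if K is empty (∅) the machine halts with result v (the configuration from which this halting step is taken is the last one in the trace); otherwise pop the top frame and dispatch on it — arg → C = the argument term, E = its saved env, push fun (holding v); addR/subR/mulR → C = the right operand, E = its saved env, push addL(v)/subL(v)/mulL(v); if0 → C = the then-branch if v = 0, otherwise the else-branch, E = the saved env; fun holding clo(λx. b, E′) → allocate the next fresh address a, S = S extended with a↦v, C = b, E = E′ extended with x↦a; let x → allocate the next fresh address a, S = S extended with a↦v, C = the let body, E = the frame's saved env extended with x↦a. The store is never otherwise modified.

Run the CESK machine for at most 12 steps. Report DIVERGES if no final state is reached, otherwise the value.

t=0: [C=(4 - ((λx. (x x)) (λx. (x x)))) | E=∅ | S=∅ | K=∅]
t=1: [C=4 | E=∅ | S=∅ | K=[subR]]
t=2: [C=((λx. (x x)) (λx. (x x))) | E=∅ | S=∅ | K=[subL(4)]]
t=3: [C=(λx. (x x)) | E=∅ | S=∅ | K=[arg :: subL(4)]]
t=4: [C=(λx. (x x)) | E=∅ | S=∅ | K=[fun :: subL(4)]]
t=5: [C=(x x) | E={x↦0} | S={0↦clo(λx. (x x), ∅)} | K=[subL(4)]]
t=6: [C=x | E={x↦0} | S={0↦clo(λx. (x x), ∅)} | K=[arg :: subL(4)]]
t=7: [C=x | E={x↦0} | S={0↦clo(λx. (x x), ∅)} | K=[fun :: subL(4)]]
t=8: [C=(x x) | E={x↦1} | S={0↦clo(λx. (x x), ∅), 1↦clo(λx. (x x), ∅)} | K=[subL(4)]]
t=9: [C=x | E={x↦1} | S={0↦clo(λx. (x x), ∅), 1↦clo(λx. (x x), ∅)} | K=[arg :: subL(4)]]
t=10: [C=x | E={x↦1} | S={0↦clo(λx. (x x), ∅), 1↦clo(λx. (x x), ∅)} | K=[fun :: subL(4)]]
t=11: [C=(x x) | E={x↦2} | S={0↦clo(λx. (x x), ∅), 1↦clo(λx. (x x), ∅), 2↦clo(λx. (x x), ∅)} | K=[subL(4)]]
t=12: [C=x | E={x↦2} | S={0↦clo(λx. (x x), ∅), 1↦clo(λx. (x x), ∅), 2↦clo(λx. (x x), ∅)} | K=[arg :: subL(4)]]
→ 12 transitions taken and the configuration is still not final: no result within 12 steps

Answer: DIVERGES (no final state within 12 steps)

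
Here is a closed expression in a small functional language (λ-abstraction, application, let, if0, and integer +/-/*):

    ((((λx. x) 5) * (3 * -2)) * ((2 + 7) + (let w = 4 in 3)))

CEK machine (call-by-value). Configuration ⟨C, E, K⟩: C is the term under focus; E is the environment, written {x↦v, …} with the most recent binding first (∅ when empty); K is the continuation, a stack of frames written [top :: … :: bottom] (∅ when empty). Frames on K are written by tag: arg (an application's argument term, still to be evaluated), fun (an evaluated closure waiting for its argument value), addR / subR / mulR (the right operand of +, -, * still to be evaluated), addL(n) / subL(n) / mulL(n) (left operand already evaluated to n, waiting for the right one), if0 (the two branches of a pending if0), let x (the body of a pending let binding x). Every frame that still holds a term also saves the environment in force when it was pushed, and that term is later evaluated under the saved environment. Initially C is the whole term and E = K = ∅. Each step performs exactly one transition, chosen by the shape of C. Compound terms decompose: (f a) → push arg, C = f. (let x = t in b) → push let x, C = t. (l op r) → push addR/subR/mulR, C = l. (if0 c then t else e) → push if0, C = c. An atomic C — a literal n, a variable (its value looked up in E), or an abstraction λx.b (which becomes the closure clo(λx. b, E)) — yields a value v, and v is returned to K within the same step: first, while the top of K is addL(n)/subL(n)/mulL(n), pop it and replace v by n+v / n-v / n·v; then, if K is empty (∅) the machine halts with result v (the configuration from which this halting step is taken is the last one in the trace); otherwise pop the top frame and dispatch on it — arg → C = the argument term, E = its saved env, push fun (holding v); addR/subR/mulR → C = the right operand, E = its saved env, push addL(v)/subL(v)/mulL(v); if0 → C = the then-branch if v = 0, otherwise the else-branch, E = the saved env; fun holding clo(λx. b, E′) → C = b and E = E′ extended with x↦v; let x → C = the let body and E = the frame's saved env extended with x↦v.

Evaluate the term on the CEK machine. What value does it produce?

[0] [C=((((λx. x) 5) * (3 * -2)) * ((2 + 7) + (let w = 4 in 3))) | E=∅ | K=∅]
[1] [C=(((λx. x) 5) * (3 * -2)) | E=∅ | K=[mulR]]
[2] [C=((λx. x) 5) | E=∅ | K=[mulR :: mulR]]
[3] [C=(λx. x) | E=∅ | K=[arg :: mulR :: mulR]]
[4] [C=5 | E=∅ | K=[fun :: mulR :: mulR]]
[5] [C=x | E={x↦5} | K=[mulR :: mulR]]
[6] [C=(3 * -2) | E=∅ | K=[mulL(5) :: mulR]]
[7] [C=3 | E=∅ | K=[mulR :: mulL(5) :: mulR]]
[8] [C=-2 | E=∅ | K=[mulL(3) :: mulL(5) :: mulR]]
[9] [C=((2 + 7) + (let w = 4 in 3)) | E=∅ | K=[mulL(-30)]]
[10] [C=(2 + 7) | E=∅ | K=[addR :: mulL(-30)]]
[11] [C=2 | E=∅ | K=[addR :: addR :: mulL(-30)]]
[12] [C=7 | E=∅ | K=[addL(2) :: addR :: mulL(-30)]]
[13] [C=(let w = 4 in 3) | E=∅ | K=[addL(9) :: mulL(-30)]]
[14] [C=4 | E=∅ | K=[let w :: addL(9) :: mulL(-30)]]
[15] [C=3 | E={w↦4} | K=[addL(9) :: mulL(-30)]]
→ final value -360

Answer: -360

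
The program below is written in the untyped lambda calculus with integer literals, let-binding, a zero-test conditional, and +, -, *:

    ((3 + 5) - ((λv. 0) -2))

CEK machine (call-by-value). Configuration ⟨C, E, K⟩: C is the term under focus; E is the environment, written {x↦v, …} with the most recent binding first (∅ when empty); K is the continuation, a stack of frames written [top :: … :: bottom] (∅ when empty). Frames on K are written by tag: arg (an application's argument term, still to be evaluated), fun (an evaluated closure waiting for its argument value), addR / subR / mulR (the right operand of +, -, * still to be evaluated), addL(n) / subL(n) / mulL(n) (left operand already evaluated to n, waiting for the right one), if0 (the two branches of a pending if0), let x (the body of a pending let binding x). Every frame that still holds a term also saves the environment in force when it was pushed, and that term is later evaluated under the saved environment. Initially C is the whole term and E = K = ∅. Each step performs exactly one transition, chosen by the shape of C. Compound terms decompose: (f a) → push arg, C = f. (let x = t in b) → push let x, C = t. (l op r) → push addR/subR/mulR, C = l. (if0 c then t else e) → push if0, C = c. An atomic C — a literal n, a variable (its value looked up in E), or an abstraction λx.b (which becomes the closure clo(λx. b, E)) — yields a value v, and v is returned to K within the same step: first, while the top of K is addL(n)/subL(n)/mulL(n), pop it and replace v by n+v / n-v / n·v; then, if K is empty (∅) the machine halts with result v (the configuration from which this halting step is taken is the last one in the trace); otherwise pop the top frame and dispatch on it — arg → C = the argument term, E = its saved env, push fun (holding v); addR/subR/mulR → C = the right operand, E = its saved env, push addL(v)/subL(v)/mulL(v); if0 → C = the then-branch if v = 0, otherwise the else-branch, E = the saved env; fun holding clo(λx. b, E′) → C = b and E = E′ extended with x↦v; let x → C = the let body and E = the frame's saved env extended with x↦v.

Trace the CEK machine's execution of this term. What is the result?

0. <C=((3 + 5) - ((λv. 0) -2)), E=∅, K=∅>
1. <C=(3 + 5), E=∅, K=[subR]>
2. <C=3, E=∅, K=[addR :: subR]>
3. <C=5, E=∅, K=[addL(3) :: subR]>
4. <C=((λv. 0) -2), E=∅, K=[subL(8)]>
5. <C=(λv. 0), E=∅, K=[arg :: subL(8)]>
6. <C=-2, E=∅, K=[fun :: subL(8)]>
7. <C=0, E={v↦-2}, K=[subL(8)]>
→ final value 8

Answer: 8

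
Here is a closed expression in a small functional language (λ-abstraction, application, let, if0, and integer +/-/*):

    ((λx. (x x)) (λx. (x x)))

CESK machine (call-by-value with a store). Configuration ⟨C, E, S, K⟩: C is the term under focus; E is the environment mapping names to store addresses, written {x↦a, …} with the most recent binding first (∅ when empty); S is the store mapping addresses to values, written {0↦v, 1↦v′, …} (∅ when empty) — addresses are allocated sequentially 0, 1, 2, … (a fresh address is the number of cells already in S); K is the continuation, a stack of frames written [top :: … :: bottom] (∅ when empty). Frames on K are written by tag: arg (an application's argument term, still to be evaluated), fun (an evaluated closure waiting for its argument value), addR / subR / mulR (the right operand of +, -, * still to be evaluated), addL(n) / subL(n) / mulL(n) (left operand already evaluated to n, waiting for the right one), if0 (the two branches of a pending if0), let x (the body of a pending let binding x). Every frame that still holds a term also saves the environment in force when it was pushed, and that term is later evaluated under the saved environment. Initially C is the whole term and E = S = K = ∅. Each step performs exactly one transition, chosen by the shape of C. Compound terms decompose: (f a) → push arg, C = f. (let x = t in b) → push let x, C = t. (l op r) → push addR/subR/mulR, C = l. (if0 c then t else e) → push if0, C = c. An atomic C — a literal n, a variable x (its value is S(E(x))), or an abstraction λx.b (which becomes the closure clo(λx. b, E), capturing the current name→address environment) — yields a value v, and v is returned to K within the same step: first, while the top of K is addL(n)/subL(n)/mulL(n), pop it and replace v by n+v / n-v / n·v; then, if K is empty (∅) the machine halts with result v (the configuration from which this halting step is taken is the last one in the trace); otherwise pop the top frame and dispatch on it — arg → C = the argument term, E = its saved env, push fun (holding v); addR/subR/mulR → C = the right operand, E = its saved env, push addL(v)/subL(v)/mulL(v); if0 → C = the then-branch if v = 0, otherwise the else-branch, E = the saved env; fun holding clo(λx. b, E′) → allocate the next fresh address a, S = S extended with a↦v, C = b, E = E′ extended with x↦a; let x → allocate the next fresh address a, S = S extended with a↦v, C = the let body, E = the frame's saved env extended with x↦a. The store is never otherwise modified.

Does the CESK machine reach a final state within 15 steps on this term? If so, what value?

Answer: DIVERGES (no final state within 15 steps)

Machine steps:
t=0: [C=((λx. (x x)) (λx. (x x))) | E=∅ | S=∅ | K=∅]
t=1: [C=(λx. (x x)) | E=∅ | S=∅ | K=[arg]]
t=2: [C=(λx. (x x)) | E=∅ | S=∅ | K=[fun]]
t=3: [C=(x x) | E={x↦0} | S={0↦clo(λx. (x x), ∅)} | K=∅]
t=4: [C=x | E={x↦0} | S={0↦clo(λx. (x x), ∅)} | K=[arg]]
t=5: [C=x | E={x↦0} | S={0↦clo(λx. (x x), ∅)} | K=[fun]]
t=6: [C=(x x) | E={x↦1} | S={0↦clo(λx. (x x), ∅), 1↦clo(λx. (x x), ∅)} | K=∅]
t=7: [C=x | E={x↦1} | S={0↦clo(λx. (x x), ∅), 1↦clo(λx. (x x), ∅)} | K=[arg]]
t=8: [C=x | E={x↦1} | S={0↦clo(λx. (x x), ∅), 1↦clo(λx. (x x), ∅)} | K=[fun]]
t=9: [C=(x x) | E={x↦2} | S={0↦clo(λx. (x x), ∅), 1↦clo(λx. (x x), ∅), 2↦clo(λx. (x x), ∅)} | K=∅]
t=10: [C=x | E={x↦2} | S={0↦clo(λx. (x x), ∅), 1↦clo(λx. (x x), ∅), 2↦clo(λx. (x x), ∅)} | K=[arg]]
t=11: [C=x | E={x↦2} | S={0↦clo(λx. (x x), ∅), 1↦clo(λx. (x x), ∅), 2↦clo(λx. (x x), ∅)} | K=[fun]]
t=12: [C=(x x) | E={x↦3} | S={0↦clo(λx. (x x), ∅), 1↦clo(λx. (x x), ∅), 2↦clo(λx. (x x), ∅), 3↦clo(λx. (x x), ∅)} | K=∅]
t=13: [C=x | E={x↦3} | S={0↦clo(λx. (x x), ∅), 1↦clo(λx. (x x), ∅), 2↦clo(λx. (x x), ∅), 3↦clo(λx. (x x), ∅)} | K=[arg]]
t=14: [C=x | E={x↦3} | S={0↦clo(λx. (x x), ∅), 1↦clo(λx. (x x), ∅), 2↦clo(λx. (x x), ∅), 3↦clo(λx. (x x), ∅)} | K=[fun]]
t=15: [C=(x x) | E={x↦4} | S={0↦clo(λx. (x x), ∅), 1↦clo(λx. (x x), ∅), 2↦clo(λx. (x x), ∅), 3↦clo(λx. (x x), ∅), 4↦clo(λx. (x x), ∅)} | K=∅]
→ 15 transitions taken and the configuration is still not final: no result within 15 steps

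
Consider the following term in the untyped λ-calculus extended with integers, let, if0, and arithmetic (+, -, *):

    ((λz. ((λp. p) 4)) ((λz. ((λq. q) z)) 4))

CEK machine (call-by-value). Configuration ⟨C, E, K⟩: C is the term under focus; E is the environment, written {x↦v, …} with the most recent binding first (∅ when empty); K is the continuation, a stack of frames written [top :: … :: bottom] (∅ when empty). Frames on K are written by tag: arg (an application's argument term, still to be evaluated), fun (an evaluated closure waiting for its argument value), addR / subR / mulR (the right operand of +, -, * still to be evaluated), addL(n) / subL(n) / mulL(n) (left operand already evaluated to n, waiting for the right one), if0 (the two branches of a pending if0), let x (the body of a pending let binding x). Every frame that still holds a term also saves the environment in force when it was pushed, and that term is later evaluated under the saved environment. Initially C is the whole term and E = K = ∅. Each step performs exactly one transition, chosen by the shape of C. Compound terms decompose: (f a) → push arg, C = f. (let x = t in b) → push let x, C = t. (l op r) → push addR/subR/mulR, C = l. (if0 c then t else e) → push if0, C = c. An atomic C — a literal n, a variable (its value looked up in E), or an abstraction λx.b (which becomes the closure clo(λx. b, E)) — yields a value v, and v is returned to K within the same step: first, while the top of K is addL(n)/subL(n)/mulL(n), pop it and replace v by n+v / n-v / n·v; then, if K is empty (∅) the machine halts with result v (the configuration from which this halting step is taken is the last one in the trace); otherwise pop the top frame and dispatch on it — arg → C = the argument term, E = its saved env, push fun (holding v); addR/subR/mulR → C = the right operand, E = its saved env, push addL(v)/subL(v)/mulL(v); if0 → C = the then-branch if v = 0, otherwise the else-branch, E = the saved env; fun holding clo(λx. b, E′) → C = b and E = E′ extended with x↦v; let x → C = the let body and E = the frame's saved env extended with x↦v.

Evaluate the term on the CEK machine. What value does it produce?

step 0: ⟨C=((λz. ((λp. p) 4)) ((λz. ((λq. q) z)) 4)); E=∅; K=∅⟩
step 1: ⟨C=(λz. ((λp. p) 4)); E=∅; K=[arg]⟩
step 2: ⟨C=((λz. ((λq. q) z)) 4); E=∅; K=[fun]⟩
step 3: ⟨C=(λz. ((λq. q) z)); E=∅; K=[arg :: fun]⟩
step 4: ⟨C=4; E=∅; K=[fun :: fun]⟩
step 5: ⟨C=((λq. q) z); E={z↦4}; K=[fun]⟩
step 6: ⟨C=(λq. q); E={z↦4}; K=[arg :: fun]⟩
step 7: ⟨C=z; E={z↦4}; K=[fun :: fun]⟩
step 8: ⟨C=q; E={q↦4, z↦4}; K=[fun]⟩
step 9: ⟨C=((λp. p) 4); E={z↦4}; K=∅⟩
step 10: ⟨C=(λp. p); E={z↦4}; K=[arg]⟩
step 11: ⟨C=4; E={z↦4}; K=[fun]⟩
step 12: ⟨C=p; E={p↦4, z↦4}; K=∅⟩
→ final value 4

Answer: 4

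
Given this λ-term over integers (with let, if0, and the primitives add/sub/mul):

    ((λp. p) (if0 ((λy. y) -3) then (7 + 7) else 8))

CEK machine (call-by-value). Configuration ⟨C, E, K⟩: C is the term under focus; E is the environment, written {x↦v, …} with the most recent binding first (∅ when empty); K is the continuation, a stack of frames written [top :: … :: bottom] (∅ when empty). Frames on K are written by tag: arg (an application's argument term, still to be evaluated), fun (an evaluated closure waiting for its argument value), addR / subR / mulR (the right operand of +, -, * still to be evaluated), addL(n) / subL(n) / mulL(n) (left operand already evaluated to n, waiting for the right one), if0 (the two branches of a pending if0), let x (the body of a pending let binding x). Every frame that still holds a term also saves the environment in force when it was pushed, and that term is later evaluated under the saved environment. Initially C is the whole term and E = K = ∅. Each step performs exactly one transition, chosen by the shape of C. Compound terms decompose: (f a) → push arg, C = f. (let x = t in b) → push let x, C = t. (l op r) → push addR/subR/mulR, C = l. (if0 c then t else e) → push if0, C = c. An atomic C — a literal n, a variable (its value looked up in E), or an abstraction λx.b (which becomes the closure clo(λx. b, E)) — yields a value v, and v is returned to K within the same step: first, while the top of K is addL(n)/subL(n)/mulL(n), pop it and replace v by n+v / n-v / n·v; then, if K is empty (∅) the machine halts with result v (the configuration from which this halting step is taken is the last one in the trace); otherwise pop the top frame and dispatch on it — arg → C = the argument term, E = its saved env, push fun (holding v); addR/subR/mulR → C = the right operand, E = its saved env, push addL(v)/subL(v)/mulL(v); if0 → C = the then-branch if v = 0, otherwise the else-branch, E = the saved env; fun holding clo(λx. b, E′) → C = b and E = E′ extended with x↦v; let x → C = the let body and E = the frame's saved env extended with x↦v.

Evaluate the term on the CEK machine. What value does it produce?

0. ⟨C=((λp. p) (if0 ((λy. y) -3) then (7 + 7) else 8)); E=∅; K=∅⟩
1. ⟨C=(λp. p); E=∅; K=[arg]⟩
2. ⟨C=(if0 ((λy. y) -3) then (7 + 7) else 8); E=∅; K=[fun]⟩
3. ⟨C=((λy. y) -3); E=∅; K=[if0 :: fun]⟩
4. ⟨C=(λy. y); E=∅; K=[arg :: if0 :: fun]⟩
5. ⟨C=-3; E=∅; K=[fun :: if0 :: fun]⟩
6. ⟨C=y; E={y↦-3}; K=[if0 :: fun]⟩
7. ⟨C=8; E=∅; K=[fun]⟩
8. ⟨C=p; E={p↦8}; K=∅⟩
→ final value 8

Answer: 8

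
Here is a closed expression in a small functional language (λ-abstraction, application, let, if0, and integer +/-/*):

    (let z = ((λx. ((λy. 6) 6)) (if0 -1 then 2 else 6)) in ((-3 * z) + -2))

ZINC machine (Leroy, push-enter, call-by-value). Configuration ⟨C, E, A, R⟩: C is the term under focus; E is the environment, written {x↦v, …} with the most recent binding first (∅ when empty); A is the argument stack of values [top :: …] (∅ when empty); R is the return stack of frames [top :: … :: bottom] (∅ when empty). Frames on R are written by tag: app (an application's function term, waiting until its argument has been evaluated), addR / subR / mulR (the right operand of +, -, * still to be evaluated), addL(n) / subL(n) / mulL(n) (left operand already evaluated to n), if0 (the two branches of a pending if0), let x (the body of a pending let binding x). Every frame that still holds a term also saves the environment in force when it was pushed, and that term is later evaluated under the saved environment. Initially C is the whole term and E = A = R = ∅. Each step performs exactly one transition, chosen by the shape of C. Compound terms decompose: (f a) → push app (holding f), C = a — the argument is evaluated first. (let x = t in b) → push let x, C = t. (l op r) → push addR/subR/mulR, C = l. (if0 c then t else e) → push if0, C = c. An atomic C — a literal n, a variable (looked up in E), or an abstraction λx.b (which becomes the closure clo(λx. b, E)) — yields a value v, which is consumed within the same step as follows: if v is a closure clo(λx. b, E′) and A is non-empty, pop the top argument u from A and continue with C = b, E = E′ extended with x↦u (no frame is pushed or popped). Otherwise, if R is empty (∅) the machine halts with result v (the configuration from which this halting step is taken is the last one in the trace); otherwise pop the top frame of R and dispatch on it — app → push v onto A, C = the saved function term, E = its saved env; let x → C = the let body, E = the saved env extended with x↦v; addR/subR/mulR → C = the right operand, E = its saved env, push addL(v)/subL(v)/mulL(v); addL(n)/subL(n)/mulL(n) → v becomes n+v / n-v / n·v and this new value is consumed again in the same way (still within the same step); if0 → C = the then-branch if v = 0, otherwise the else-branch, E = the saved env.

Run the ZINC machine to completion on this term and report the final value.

[0] ⟨C=(let z = ((λx. ((λy. 6) 6)) (if0 -1 then 2 else 6)) in ((-3 * z) + -2)); E=∅; A=∅; R=∅⟩
[1] ⟨C=((λx. ((λy. 6) 6)) (if0 -1 then 2 else 6)); E=∅; A=∅; R=[let z]⟩
[2] ⟨C=(if0 -1 then 2 else 6); E=∅; A=∅; R=[app :: let z]⟩
[3] ⟨C=-1; E=∅; A=∅; R=[if0 :: app :: let z]⟩
[4] ⟨C=6; E=∅; A=∅; R=[app :: let z]⟩
[5] ⟨C=(λx. ((λy. 6) 6)); E=∅; A=[6]; R=[let z]⟩
[6] ⟨C=((λy. 6) 6); E={x↦6}; A=∅; R=[let z]⟩
[7] ⟨C=6; E={x↦6}; A=∅; R=[app :: let z]⟩
[8] ⟨C=(λy. 6); E={x↦6}; A=[6]; R=[let z]⟩
[9] ⟨C=6; E={y↦6, x↦6}; A=∅; R=[let z]⟩
[10] ⟨C=((-3 * z) + -2); E={z↦6}; A=∅; R=∅⟩
[11] ⟨C=(-3 * z); E={z↦6}; A=∅; R=[addR]⟩
[12] ⟨C=-3; E={z↦6}; A=∅; R=[mulR :: addR]⟩
[13] ⟨C=z; E={z↦6}; A=∅; R=[mulL(-3) :: addR]⟩
[14] ⟨C=-2; E={z↦6}; A=∅; R=[addL(-18)]⟩
→ final value -20

Answer: -20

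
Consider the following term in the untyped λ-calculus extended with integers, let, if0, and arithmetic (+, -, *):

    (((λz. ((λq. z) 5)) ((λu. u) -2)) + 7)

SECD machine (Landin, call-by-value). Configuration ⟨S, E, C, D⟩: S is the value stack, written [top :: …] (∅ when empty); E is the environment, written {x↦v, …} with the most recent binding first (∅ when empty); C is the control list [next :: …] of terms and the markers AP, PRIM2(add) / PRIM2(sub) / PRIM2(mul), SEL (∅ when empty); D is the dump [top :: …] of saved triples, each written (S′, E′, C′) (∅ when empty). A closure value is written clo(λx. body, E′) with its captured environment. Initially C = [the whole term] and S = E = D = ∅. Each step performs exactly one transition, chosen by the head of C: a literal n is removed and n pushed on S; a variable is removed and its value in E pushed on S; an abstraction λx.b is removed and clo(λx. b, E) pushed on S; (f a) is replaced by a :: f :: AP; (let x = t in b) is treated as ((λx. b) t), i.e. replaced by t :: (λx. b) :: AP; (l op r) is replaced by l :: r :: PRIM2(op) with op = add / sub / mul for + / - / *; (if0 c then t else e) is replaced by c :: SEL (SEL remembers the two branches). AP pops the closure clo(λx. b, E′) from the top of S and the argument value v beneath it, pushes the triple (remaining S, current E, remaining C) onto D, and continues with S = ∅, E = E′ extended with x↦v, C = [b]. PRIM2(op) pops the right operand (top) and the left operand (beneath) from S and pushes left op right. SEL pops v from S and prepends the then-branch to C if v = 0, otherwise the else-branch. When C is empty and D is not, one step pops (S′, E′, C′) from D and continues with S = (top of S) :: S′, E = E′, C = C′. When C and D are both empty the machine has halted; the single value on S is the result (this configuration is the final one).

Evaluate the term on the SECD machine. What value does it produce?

Answer: 5

Execution trace:
0. <S=∅, E=∅, C=[(((λz. ((λq. z) 5)) ((λu. u) -2)) + 7)], D=∅>
1. <S=∅, E=∅, C=[((λz. ((λq. z) 5)) ((λu. u) -2)) :: 7 :: PRIM2(add)], D=∅>
2. <S=∅, E=∅, C=[((λu. u) -2) :: (λz. ((λq. z) 5)) :: AP :: 7 :: PRIM2(add)], D=∅>
3. <S=∅, E=∅, C=[-2 :: (λu. u) :: AP :: (λz. ((λq. z) 5)) :: AP :: 7 :: PRIM2(add)], D=∅>
4. <S=[-2], E=∅, C=[(λu. u) :: AP :: (λz. ((λq. z) 5)) :: AP :: 7 :: PRIM2(add)], D=∅>
5. <S=[clo(λu. u, ∅) :: -2], E=∅, C=[AP :: (λz. ((λq. z) 5)) :: AP :: 7 :: PRIM2(add)], D=∅>
6. <S=∅, E={u↦-2}, C=[u], D=[(∅, ∅, [(λz. ((λq. z) 5)) :: AP :: 7 :: PRIM2(add)])]>
7. <S=[-2], E={u↦-2}, C=∅, D=[(∅, ∅, [(λz. ((λq. z) 5)) :: AP :: 7 :: PRIM2(add)])]>
8. <S=[-2], E=∅, C=[(λz. ((λq. z) 5)) :: AP :: 7 :: PRIM2(add)], D=∅>
9. <S=[clo(λz. ((λq. z) 5), ∅) :: -2], E=∅, C=[AP :: 7 :: PRIM2(add)], D=∅>
10. <S=∅, E={z↦-2}, C=[((λq. z) 5)], D=[(∅, ∅, [7 :: PRIM2(add)])]>
11. <S=∅, E={z↦-2}, C=[5 :: (λq. z) :: AP], D=[(∅, ∅, [7 :: PRIM2(add)])]>
12. <S=[5], E={z↦-2}, C=[(λq. z) :: AP], D=[(∅, ∅, [7 :: PRIM2(add)])]>
13. <S=[clo(λq. z, {z↦-2}) :: 5], E={z↦-2}, C=[AP], D=[(∅, ∅, [7 :: PRIM2(add)])]>
14. <S=∅, E={q↦5, z↦-2}, C=[z], D=[(∅, {z↦-2}, ∅) :: (∅, ∅, [7 :: PRIM2(add)])]>
15. <S=[-2], E={q↦5, z↦-2}, C=∅, D=[(∅, {z↦-2}, ∅) :: (∅, ∅, [7 :: PRIM2(add)])]>
16. <S=[-2], E={z↦-2}, C=∅, D=[(∅, ∅, [7 :: PRIM2(add)])]>
17. <S=[-2], E=∅, C=[7 :: PRIM2(add)], D=∅>
18. <S=[7 :: -2], E=∅, C=[PRIM2(add)], D=∅>
19. <S=[5], E=∅, C=∅, D=∅>
→ final value 5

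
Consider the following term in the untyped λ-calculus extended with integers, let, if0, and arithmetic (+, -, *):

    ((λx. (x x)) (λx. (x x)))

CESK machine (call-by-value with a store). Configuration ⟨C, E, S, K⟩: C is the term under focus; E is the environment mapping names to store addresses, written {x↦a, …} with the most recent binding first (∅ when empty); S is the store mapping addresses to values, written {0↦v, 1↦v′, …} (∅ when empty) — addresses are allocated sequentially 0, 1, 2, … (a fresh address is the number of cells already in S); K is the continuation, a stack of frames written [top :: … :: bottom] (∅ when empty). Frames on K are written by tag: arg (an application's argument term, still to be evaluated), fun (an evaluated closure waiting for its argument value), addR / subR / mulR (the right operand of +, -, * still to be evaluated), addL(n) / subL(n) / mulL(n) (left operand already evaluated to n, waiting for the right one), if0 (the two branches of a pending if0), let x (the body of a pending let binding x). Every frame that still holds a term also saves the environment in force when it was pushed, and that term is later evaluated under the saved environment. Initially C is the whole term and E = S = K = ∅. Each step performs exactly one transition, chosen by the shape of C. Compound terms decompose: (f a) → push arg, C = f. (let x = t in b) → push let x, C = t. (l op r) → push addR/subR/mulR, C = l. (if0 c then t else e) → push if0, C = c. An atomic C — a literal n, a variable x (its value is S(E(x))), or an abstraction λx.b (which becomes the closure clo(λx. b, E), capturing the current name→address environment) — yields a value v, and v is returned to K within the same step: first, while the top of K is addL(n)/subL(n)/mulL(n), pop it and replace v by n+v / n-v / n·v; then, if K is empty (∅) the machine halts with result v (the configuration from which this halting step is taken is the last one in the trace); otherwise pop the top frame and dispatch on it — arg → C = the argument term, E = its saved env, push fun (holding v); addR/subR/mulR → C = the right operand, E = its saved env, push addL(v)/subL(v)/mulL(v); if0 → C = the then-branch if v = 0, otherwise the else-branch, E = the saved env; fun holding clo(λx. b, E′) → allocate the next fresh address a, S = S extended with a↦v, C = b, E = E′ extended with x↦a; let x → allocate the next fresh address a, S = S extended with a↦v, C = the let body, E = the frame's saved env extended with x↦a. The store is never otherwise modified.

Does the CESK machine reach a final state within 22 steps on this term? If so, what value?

Answer: DIVERGES (no final state within 22 steps)

Machine steps:
t=0: [C=((λx. (x x)) (λx. (x x))) | E=∅ | S=∅ | K=∅]
t=1: [C=(λx. (x x)) | E=∅ | S=∅ | K=[arg]]
t=2: [C=(λx. (x x)) | E=∅ | S=∅ | K=[fun]]
t=3: [C=(x x) | E={x↦0} | S={0↦clo(λx. (x x), ∅)} | K=∅]
t=4: [C=x | E={x↦0} | S={0↦clo(λx. (x x), ∅)} | K=[arg]]
t=5: [C=x | E={x↦0} | S={0↦clo(λx. (x x), ∅)} | K=[fun]]
t=6: [C=(x x) | E={x↦1} | S={0↦clo(λx. (x x), ∅), 1↦clo(λx. (x x), ∅)} | K=∅]
t=7: [C=x | E={x↦1} | S={0↦clo(λx. (x x), ∅), 1↦clo(λx. (x x), ∅)} | K=[arg]]
t=8: [C=x | E={x↦1} | S={0↦clo(λx. (x x), ∅), 1↦clo(λx. (x x), ∅)} | K=[fun]]
t=9: [C=(x x) | E={x↦2} | S={0↦clo(λx. (x x), ∅), 1↦clo(λx. (x x), ∅), 2↦clo(λx. (x x), ∅)} | K=∅]
t=10: [C=x | E={x↦2} | S={0↦clo(λx. (x x), ∅), 1↦clo(λx. (x x), ∅), 2↦clo(λx. (x x), ∅)} | K=[arg]]
t=11: [C=x | E={x↦2} | S={0↦clo(λx. (x x), ∅), 1↦clo(λx. (x x), ∅), 2↦clo(λx. (x x), ∅)} | K=[fun]]
t=12: [C=(x x) | E={x↦3} | S={0↦clo(λx. (x x), ∅), 1↦clo(λx. (x x), ∅), 2↦clo(λx. (x x), ∅), 3↦clo(λx. (x x), ∅)} | K=∅]
t=13: [C=x | E={x↦3} | S={0↦clo(λx. (x x), ∅), 1↦clo(λx. (x x), ∅), 2↦clo(λx. (x x), ∅), 3↦clo(λx. (x x), ∅)} | K=[arg]]
t=14: [C=x | E={x↦3} | S={0↦clo(λx. (x x), ∅), 1↦clo(λx. (x x), ∅), 2↦clo(λx. (x x), ∅), 3↦clo(λx. (x x), ∅)} | K=[fun]]
t=15: [C=(x x) | E={x↦4} | S={0↦clo(λx. (x x), ∅), 1↦clo(λx. (x x), ∅), 2↦clo(λx. (x x), ∅), 3↦clo(λx. (x x), ∅), 4↦clo(λx. (x x), ∅)} | K=∅]
t=16: [C=x | E={x↦4} | S={0↦clo(λx. (x x), ∅), 1↦clo(λx. (x x), ∅), 2↦clo(λx. (x x), ∅), 3↦clo(λx. (x x), ∅), 4↦clo(λx. (x x), ∅)} | K=[arg]]
t=17: [C=x | E={x↦4} | S={0↦clo(λx. (x x), ∅), 1↦clo(λx. (x x), ∅), 2↦clo(λx. (x x), ∅), 3↦clo(λx. (x x), ∅), 4↦clo(λx. (x x), ∅)} | K=[fun]]
t=18: [C=(x x) | E={x↦5} | S={0↦clo(λx. (x x), ∅), 1↦clo(λx. (x x), ∅), 2↦clo(λx. (x x), ∅), 3↦clo(λx. (x x), ∅), 4↦clo(λx. (x x), ∅), 5↦clo(λx. (x x), ∅)} | K=∅]
t=19: [C=x | E={x↦5} | S={0↦clo(λx. (x x), ∅), 1↦clo(λx. (x x), ∅), 2↦clo(λx. (x x), ∅), 3↦clo(λx. (x x), ∅), 4↦clo(λx. (x x), ∅), 5↦clo(λx. (x x), ∅)} | K=[arg]]
t=20: [C=x | E={x↦5} | S={0↦clo(λx. (x x), ∅), 1↦clo(λx. (x x), ∅), 2↦clo(λx. (x x), ∅), 3↦clo(λx. (x x), ∅), 4↦clo(λx. (x x), ∅), 5↦clo(λx. (x x), ∅)} | K=[fun]]
t=21: [C=(x x) | E={x↦6} | S={0↦clo(λx. (x x), ∅), 1↦clo(λx. (x x), ∅), 2↦clo(λx. (x x), ∅), 3↦clo(λx. (x x), ∅), 4↦clo(λx. (x x), ∅), 5↦clo(λx. (x x), ∅), 6↦clo(λx. (x x), ∅)} | K=∅]
t=22: [C=x | E={x↦6} | S={0↦clo(λx. (x x), ∅), 1↦clo(λx. (x x), ∅), 2↦clo(λx. (x x), ∅), 3↦clo(λx. (x x), ∅), 4↦clo(λx. (x x), ∅), 5↦clo(λx. (x x), ∅), 6↦clo(λx. (x x), ∅)} | K=[arg]]
→ 22 transitions taken and the configuration is still not final: no result within 22 steps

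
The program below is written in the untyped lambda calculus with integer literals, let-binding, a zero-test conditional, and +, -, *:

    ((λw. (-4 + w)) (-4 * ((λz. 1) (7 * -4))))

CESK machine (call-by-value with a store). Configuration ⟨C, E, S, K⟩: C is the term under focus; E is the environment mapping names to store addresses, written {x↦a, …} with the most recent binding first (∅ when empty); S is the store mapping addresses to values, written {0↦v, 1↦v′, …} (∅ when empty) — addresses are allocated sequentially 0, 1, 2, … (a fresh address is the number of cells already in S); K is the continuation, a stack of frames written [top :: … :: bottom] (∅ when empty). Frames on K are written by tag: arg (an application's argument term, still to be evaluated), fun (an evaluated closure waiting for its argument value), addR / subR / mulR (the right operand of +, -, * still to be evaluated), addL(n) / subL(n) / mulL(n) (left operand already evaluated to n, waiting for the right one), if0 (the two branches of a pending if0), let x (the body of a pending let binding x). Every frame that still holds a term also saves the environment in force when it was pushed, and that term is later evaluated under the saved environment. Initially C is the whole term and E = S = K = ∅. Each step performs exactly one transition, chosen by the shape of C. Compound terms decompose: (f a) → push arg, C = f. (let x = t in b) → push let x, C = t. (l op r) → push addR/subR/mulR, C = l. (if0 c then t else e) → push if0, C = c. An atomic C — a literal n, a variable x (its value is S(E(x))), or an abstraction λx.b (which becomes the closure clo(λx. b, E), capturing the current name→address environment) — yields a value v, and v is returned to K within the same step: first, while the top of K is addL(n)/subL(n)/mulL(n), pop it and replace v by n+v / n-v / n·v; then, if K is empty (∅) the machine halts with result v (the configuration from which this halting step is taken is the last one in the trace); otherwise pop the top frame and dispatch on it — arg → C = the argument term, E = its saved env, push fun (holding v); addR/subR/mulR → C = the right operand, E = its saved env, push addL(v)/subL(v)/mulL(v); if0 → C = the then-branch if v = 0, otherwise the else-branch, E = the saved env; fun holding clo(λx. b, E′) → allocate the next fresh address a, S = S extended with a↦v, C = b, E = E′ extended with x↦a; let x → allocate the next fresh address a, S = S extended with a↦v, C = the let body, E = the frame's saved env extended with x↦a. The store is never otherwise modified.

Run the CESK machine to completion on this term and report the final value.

[0] ⟨C=((λw. (-4 + w)) (-4 * ((λz. 1) (7 * -4)))); E=∅; S=∅; K=∅⟩
[1] ⟨C=(λw. (-4 + w)); E=∅; S=∅; K=[arg]⟩
[2] ⟨C=(-4 * ((λz. 1) (7 * -4))); E=∅; S=∅; K=[fun]⟩
[3] ⟨C=-4; E=∅; S=∅; K=[mulR :: fun]⟩
[4] ⟨C=((λz. 1) (7 * -4)); E=∅; S=∅; K=[mulL(-4) :: fun]⟩
[5] ⟨C=(λz. 1); E=∅; S=∅; K=[arg :: mulL(-4) :: fun]⟩
[6] ⟨C=(7 * -4); E=∅; S=∅; K=[fun :: mulL(-4) :: fun]⟩
[7] ⟨C=7; E=∅; S=∅; K=[mulR :: fun :: mulL(-4) :: fun]⟩
[8] ⟨C=-4; E=∅; S=∅; K=[mulL(7) :: fun :: mulL(-4) :: fun]⟩
[9] ⟨C=1; E={z↦0}; S={0↦-28}; K=[mulL(-4) :: fun]⟩
[10] ⟨C=(-4 + w); E={w↦1}; S={0↦-28, 1↦-4}; K=∅⟩
[11] ⟨C=-4; E={w↦1}; S={0↦-28, 1↦-4}; K=[addR]⟩
[12] ⟨C=w; E={w↦1}; S={0↦-28, 1↦-4}; K=[addL(-4)]⟩
→ final value -8

Answer: -8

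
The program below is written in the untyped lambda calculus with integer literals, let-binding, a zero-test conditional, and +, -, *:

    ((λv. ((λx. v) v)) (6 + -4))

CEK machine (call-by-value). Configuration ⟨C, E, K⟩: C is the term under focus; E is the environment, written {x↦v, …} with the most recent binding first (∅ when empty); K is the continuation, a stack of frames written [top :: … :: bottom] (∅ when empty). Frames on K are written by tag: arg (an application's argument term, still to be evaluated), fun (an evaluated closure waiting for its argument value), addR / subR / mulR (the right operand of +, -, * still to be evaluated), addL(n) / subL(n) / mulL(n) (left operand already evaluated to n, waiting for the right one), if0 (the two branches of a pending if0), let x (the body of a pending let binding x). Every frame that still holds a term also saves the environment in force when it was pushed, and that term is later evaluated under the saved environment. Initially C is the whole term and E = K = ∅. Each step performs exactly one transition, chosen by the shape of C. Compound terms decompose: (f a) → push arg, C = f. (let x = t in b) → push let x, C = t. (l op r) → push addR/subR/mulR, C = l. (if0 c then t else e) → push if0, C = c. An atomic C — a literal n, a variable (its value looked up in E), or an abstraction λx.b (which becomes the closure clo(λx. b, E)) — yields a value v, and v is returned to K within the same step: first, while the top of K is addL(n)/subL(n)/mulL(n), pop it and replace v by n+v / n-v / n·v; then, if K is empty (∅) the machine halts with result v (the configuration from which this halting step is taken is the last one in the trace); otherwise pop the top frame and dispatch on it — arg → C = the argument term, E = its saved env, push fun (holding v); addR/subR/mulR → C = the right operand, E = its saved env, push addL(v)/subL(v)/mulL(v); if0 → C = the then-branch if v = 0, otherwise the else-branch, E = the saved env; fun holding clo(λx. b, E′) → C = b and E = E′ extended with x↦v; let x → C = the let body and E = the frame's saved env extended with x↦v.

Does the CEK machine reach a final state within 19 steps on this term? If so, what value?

[0] ⟨C=((λv. ((λx. v) v)) (6 + -4)); E=∅; K=∅⟩
[1] ⟨C=(λv. ((λx. v) v)); E=∅; K=[arg]⟩
[2] ⟨C=(6 + -4); E=∅; K=[fun]⟩
[3] ⟨C=6; E=∅; K=[addR :: fun]⟩
[4] ⟨C=-4; E=∅; K=[addL(6) :: fun]⟩
[5] ⟨C=((λx. v) v); E={v↦2}; K=∅⟩
[6] ⟨C=(λx. v); E={v↦2}; K=[arg]⟩
[7] ⟨C=v; E={v↦2}; K=[fun]⟩
[8] ⟨C=v; E={x↦2, v↦2}; K=∅⟩
→ final value 2

Answer: 2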